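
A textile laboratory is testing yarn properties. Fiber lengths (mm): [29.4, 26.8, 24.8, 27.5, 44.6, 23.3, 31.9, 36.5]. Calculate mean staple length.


Formula: Mean = sum of lengths / count
Sum = 29.4 + 26.8 + 24.8 + 27.5 + 44.6 + 23.3 + 31.9 + 36.5
Sum = 244.8 mm
Mean = 244.8 / 8 = 30.60 mm

30.60 mm


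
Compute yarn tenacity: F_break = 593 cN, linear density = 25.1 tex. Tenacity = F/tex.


Formula: Tenacity = Breaking force / Linear density
Tenacity = 593 cN / 25.1 tex
Tenacity = 23.63 cN/tex

23.63 cN/tex


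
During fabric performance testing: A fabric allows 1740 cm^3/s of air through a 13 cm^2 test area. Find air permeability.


Formula: Air Permeability = Airflow / Test Area
AP = 1740 cm^3/s / 13 cm^2
AP = 133.8 cm^3/s/cm^2

133.8 cm^3/s/cm^2


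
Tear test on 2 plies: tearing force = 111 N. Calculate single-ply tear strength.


Formula: Per-ply strength = Total force / Number of plies
Per-ply = 111 N / 2
Per-ply = 55.5 N

55.5 N


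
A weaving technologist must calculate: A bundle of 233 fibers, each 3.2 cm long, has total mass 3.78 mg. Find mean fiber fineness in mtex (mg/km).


Formula: fineness (mtex) = mass (mg) / total length (km) = (mass_mg / total_length_m) * 1000
Step 1: Convert fiber length: 3.2 cm = 0.032 m
Step 2: Total fiber length = 233 * 0.032 = 7.456 m
Step 3: Linear density = 3.78 mg / 7.456 m = 0.5070 mg/m
Step 4: fineness = 0.5070 * 1000 = 507.0 mtex

507.0 mtex


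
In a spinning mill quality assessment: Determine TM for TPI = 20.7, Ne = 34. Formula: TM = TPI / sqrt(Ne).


Formula: TM = TPI / sqrt(Ne)
Step 1: sqrt(Ne) = sqrt(34) = 5.831
Step 2: TM = 20.7 / 5.831 = 3.55

3.55 TM


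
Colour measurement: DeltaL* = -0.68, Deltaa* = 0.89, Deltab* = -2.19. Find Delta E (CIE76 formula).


Formula: Delta E = sqrt(dL*^2 + da*^2 + db*^2)
Step 1: dL*^2 = (-0.68)^2 = 0.4624
Step 2: da*^2 = 0.89^2 = 0.7921
Step 3: db*^2 = (-2.19)^2 = 4.7961
Step 4: Sum = 0.4624 + 0.7921 + 4.7961 = 6.0506
Step 5: Delta E = sqrt(6.0506) = 2.46

2.46 Delta E


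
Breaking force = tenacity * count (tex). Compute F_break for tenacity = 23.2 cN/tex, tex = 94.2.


Formula: Breaking force = Tenacity * Linear density
F = 23.2 cN/tex * 94.2 tex
F = 2185.44 cN

2185.44 cN


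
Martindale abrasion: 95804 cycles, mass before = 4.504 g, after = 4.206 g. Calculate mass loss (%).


Formula: Mass loss% = ((m_before - m_after) / m_before) * 100
Step 1: Mass loss = 4.504 - 4.206 = 0.298 g
Step 2: Ratio = 0.298 / 4.504 = 0.0661634
Step 3: Mass loss% = 0.0661634 * 100 = 6.61634% ≈ 6.62%

6.62%


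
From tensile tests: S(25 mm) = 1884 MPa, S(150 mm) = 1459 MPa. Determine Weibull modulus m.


Formula: m = ln(L1/L2) / ln(S2/S1)
Step 1: ln(L1/L2) = ln(25/150) = -1.79176
Step 2: S2/S1 = 1459/1884 = 0.77442
Step 3: ln(S2/S1) = ln(0.77442) = -0.25564
Step 4: m = -1.79176 / -0.25564 = 7.01

7.01 (Weibull m)


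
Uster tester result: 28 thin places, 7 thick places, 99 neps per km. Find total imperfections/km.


Formula: Total = thin places + thick places + neps
Total = 28 + 7 + 99
Total = 134 imperfections/km

134 imperfections/km


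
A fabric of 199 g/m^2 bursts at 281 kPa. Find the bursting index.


Formula: Bursting Index = Bursting Strength / Fabric GSM
BI = 281 kPa / 199 g/m^2
BI = 1.412 kPa/(g/m^2)

1.412 kPa/(g/m^2)


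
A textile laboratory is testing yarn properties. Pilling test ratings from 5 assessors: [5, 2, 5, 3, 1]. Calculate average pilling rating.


Formula: Mean = sum / count
Sum = 5 + 2 + 5 + 3 + 1 = 16
Mean = 16 / 5 = 3.2

3.2


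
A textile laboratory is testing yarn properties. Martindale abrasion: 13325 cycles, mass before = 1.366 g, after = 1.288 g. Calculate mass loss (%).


Formula: Mass loss% = ((m_before - m_after) / m_before) * 100
Step 1: Mass loss = 1.366 - 1.288 = 0.078 g
Step 2: Ratio = 0.078 / 1.366 = 0.057101
Step 3: Mass loss% = 0.057101 * 100 = 5.7101% ≈ 5.71%

5.71%


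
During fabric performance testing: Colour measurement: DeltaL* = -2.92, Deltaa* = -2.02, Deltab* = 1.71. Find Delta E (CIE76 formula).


Formula: Delta E = sqrt(dL*^2 + da*^2 + db*^2)
Step 1: dL*^2 = (-2.92)^2 = 8.5264
Step 2: da*^2 = (-2.02)^2 = 4.0804
Step 3: db*^2 = 1.71^2 = 2.9241
Step 4: Sum = 8.5264 + 4.0804 + 2.9241 = 15.5309
Step 5: Delta E = sqrt(15.5309) = 3.94

3.94 Delta E


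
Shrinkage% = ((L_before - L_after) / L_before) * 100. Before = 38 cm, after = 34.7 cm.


Formula: Shrinkage% = ((L_before - L_after) / L_before) * 100
Step 1: Shrinkage = 38 - 34.7 = 3.3 cm
Step 2: Shrinkage% = (3.3 / 38) * 100
Step 3: Shrinkage% = 0.086842 * 100 = 8.6842% ≈ 8.7%

8.7%


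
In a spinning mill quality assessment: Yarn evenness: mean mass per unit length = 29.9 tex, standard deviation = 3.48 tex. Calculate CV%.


Formula: CV% = (standard deviation / mean) * 100
Step 1: Ratio = 3.48 / 29.9 = 0.116388
Step 2: CV% = 0.116388 * 100 = 11.6388% ≈ 11.6%

11.6%


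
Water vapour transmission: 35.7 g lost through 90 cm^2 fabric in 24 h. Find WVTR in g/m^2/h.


Formula: WVTR = mass_loss / (area * time)
Step 1: Convert area: 90 cm^2 = 0.009 m^2
Step 2: WVTR = 35.7 g / (0.009 m^2 * 24 h)
Step 3: WVTR = 35.7 / 0.216 = 165.3 g/m^2/h

165.3 g/m^2/h


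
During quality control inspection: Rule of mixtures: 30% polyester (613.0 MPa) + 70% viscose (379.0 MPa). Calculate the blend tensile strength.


Formula: Blend property = (fraction_A * property_A) + (fraction_B * property_B)
Step 1: Contribution A = 30/100 * 613.0 MPa = 183.9 MPa
Step 2: Contribution B = 70/100 * 379.0 MPa = 265.3 MPa
Step 3: Blend tensile strength = 183.9 + 265.3 = 449.2 MPa

449.2 MPa


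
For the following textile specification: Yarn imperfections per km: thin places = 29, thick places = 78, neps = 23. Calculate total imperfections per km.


Formula: Total = thin places + thick places + neps
Total = 29 + 78 + 23
Total = 130 imperfections/km

130 imperfections/km


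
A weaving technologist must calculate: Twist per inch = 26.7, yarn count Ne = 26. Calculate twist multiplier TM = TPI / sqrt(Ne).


Formula: TM = TPI / sqrt(Ne)
Step 1: sqrt(Ne) = sqrt(26) = 5.099
Step 2: TM = 26.7 / 5.099 = 5.24

5.24 TM


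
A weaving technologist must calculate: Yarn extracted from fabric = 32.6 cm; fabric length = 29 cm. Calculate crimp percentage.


Formula: Crimp% = ((L_yarn - L_fabric) / L_fabric) * 100
Step 1: Extension = 32.6 - 29 = 3.6 cm
Step 2: Crimp% = (3.6 / 29) * 100
Step 3: Crimp% = 0.124138 * 100 = 12.4138% ≈ 12.4%

12.4%


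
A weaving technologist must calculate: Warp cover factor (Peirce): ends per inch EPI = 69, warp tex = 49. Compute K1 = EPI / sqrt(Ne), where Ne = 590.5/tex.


Formula: K1 = EPI / sqrt(Ne), with Ne = 590.5 / tex_warp
Step 1: Ne = 590.5 / 49 = 12.051
Step 2: sqrt(Ne) = sqrt(12.051) = 3.4715
Step 3: K1 = 69 / 3.4715 = 19.9

19.9


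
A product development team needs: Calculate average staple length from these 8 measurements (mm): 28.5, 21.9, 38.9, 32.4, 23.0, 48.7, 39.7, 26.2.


Formula: Mean = sum of lengths / count
Sum = 28.5 + 21.9 + 38.9 + 32.4 + 23.0 + 48.7 + 39.7 + 26.2
Sum = 259.3 mm
Mean = 259.3 / 8 = 32.41 mm

32.41 mm


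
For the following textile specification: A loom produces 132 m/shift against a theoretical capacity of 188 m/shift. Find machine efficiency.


Formula: Efficiency% = (Actual output / Theoretical output) * 100
Efficiency% = (132 / 188) * 100
Efficiency% = 0.702128 * 100 = 70.2128% ≈ 70.2%

70.2%


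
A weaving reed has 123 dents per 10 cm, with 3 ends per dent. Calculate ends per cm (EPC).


Formula: EPC = (dents per 10 cm * ends per dent) / 10
Step 1: Total ends per 10 cm = 123 * 3 = 369
Step 2: EPC = 369 / 10 = 36.9 ends/cm

36.9 ends/cm


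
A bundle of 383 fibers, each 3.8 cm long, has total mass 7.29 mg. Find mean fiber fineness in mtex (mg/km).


Formula: fineness (mtex) = mass (mg) / total length (km) = (mass_mg / total_length_m) * 1000
Step 1: Convert fiber length: 3.8 cm = 0.038 m
Step 2: Total fiber length = 383 * 0.038 = 14.554 m
Step 3: Linear density = 7.29 mg / 14.554 m = 0.5009 mg/m
Step 4: fineness = 0.5009 * 1000 = 500.9 mtex

500.9 mtex


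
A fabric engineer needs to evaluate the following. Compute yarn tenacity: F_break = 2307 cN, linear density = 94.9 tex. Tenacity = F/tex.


Formula: Tenacity = Breaking force / Linear density
Tenacity = 2307 cN / 94.9 tex
Tenacity = 24.31 cN/tex

24.31 cN/tex


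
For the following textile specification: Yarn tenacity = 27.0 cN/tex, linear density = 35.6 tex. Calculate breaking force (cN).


Formula: Breaking force = Tenacity * Linear density
F = 27.0 cN/tex * 35.6 tex
F = 961.20 cN

961.20 cN


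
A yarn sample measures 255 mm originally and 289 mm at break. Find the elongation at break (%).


Formula: Elongation (%) = ((L_break - L0) / L0) * 100
Step 1: Extension = 289 - 255 = 34 mm
Step 2: Elongation = (34 / 255) * 100
Step 3: Elongation = 0.133333 * 100 = 13.3333% ≈ 13.3%

13.3%


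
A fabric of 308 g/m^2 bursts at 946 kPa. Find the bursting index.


Formula: Bursting Index = Bursting Strength / Fabric GSM
BI = 946 kPa / 308 g/m^2
BI = 3.071 kPa/(g/m^2)

3.071 kPa/(g/m^2)


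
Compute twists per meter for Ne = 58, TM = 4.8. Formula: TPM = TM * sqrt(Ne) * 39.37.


Formula: TPM = TM * sqrt(Ne) * 39.37
Step 1: sqrt(Ne) = sqrt(58) = 7.6158
Step 2: TM * sqrt(Ne) = 4.8 * 7.6158 = 36.5558
Step 3: TPM = 36.5558 * 39.37 = 1439 twists/m

1439 twists/m


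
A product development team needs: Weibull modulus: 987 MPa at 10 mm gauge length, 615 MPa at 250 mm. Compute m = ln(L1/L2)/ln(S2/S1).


Formula: m = ln(L1/L2) / ln(S2/S1)
Step 1: ln(L1/L2) = ln(10/250) = -3.21888
Step 2: S2/S1 = 615/987 = 0.6231
Step 3: ln(S2/S1) = ln(0.6231) = -0.47305
Step 4: m = -3.21888 / -0.47305 = 6.80

6.80 (Weibull m)


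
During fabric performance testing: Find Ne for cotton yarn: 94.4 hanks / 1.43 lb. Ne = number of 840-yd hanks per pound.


Formula: Ne = hanks / mass_lb
Substituting: Ne = 94.4 / 1.43
Ne = 66.0

66.0 Ne


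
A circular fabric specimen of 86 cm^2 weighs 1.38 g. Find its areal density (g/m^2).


Formula: GSM = mass_g / area_m2
Step 1: Convert area: 86 cm^2 = 86 / 10000 = 0.0086 m^2
Step 2: GSM = 1.38 g / 0.0086 m^2 = 160.5 g/m^2

160.5 g/m^2


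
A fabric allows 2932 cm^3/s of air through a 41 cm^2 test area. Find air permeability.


Formula: Air Permeability = Airflow / Test Area
AP = 2932 cm^3/s / 41 cm^2
AP = 71.5 cm^3/s/cm^2

71.5 cm^3/s/cm^2


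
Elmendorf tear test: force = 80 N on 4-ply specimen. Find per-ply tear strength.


Formula: Per-ply strength = Total force / Number of plies
Per-ply = 80 N / 4
Per-ply = 20 N

20 N


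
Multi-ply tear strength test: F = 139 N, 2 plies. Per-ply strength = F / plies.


Formula: Per-ply strength = Total force / Number of plies
Per-ply = 139 N / 2
Per-ply = 69.5 N

69.5 N


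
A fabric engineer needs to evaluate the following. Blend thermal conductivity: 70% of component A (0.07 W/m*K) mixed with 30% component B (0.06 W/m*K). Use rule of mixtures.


Formula: Blend property = (fraction_A * property_A) + (fraction_B * property_B)
Step 1: Contribution A = 70/100 * 0.07 W/m*K = 0.049 W/m*K
Step 2: Contribution B = 30/100 * 0.06 W/m*K = 0.018 W/m*K
Step 3: Blend thermal conductivity = 0.049 + 0.018 = 0.067 W/m*K

0.067 W/m*K


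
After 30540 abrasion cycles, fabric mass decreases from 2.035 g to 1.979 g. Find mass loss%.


Formula: Mass loss% = ((m_before - m_after) / m_before) * 100
Step 1: Mass loss = 2.035 - 1.979 = 0.056 g
Step 2: Ratio = 0.056 / 2.035 = 0.0275184
Step 3: Mass loss% = 0.0275184 * 100 = 2.75184% ≈ 2.75%

2.75%


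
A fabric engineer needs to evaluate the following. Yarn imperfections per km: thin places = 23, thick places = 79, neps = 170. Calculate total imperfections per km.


Formula: Total = thin places + thick places + neps
Total = 23 + 79 + 170
Total = 272 imperfections/km

272 imperfections/km


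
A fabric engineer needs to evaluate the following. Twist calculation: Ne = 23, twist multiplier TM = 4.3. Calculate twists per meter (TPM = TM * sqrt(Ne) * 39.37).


Formula: TPM = TM * sqrt(Ne) * 39.37
Step 1: sqrt(Ne) = sqrt(23) = 4.7958
Step 2: TM * sqrt(Ne) = 4.3 * 4.7958 = 20.6219
Step 3: TPM = 20.6219 * 39.37 = 812 twists/m

812 twists/m


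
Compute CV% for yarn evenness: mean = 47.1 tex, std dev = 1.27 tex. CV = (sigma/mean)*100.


Formula: CV% = (standard deviation / mean) * 100
Step 1: Ratio = 1.27 / 47.1 = 0.026964
Step 2: CV% = 0.026964 * 100 = 2.6964% ≈ 2.7%

2.7%


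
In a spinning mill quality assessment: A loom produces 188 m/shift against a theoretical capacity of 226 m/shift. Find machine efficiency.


Formula: Efficiency% = (Actual output / Theoretical output) * 100
Efficiency% = (188 / 226) * 100
Efficiency% = 0.831858 * 100 = 83.1858% ≈ 83.2%

83.2%


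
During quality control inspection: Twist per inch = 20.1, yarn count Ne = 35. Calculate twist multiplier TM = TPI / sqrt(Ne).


Formula: TM = TPI / sqrt(Ne)
Step 1: sqrt(Ne) = sqrt(35) = 5.9161
Step 2: TM = 20.1 / 5.9161 = 3.40

3.40 TM


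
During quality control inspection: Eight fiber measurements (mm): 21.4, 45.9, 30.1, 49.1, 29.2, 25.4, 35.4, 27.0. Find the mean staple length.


Formula: Mean = sum of lengths / count
Sum = 21.4 + 45.9 + 30.1 + 49.1 + 29.2 + 25.4 + 35.4 + 27.0
Sum = 263.5 mm
Mean = 263.5 / 8 = 32.94 mm

32.94 mm


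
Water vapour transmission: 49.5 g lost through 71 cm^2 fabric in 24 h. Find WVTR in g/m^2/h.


Formula: WVTR = mass_loss / (area * time)
Step 1: Convert area: 71 cm^2 = 0.0071 m^2
Step 2: WVTR = 49.5 g / (0.0071 m^2 * 24 h)
Step 3: WVTR = 49.5 / 0.1704 = 290.5 g/m^2/h

290.5 g/m^2/h


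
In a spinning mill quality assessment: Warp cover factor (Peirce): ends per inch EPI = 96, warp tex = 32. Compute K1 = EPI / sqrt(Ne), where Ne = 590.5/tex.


Formula: K1 = EPI / sqrt(Ne), with Ne = 590.5 / tex_warp
Step 1: Ne = 590.5 / 32 = 18.453
Step 2: sqrt(Ne) = sqrt(18.453) = 4.2957
Step 3: K1 = 96 / 4.2957 = 22.3

22.3


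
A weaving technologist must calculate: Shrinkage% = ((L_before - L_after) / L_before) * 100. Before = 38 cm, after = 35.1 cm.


Formula: Shrinkage% = ((L_before - L_after) / L_before) * 100
Step 1: Shrinkage = 38 - 35.1 = 2.9 cm
Step 2: Shrinkage% = (2.9 / 38) * 100
Step 3: Shrinkage% = 0.076316 * 100 = 7.6316% ≈ 7.6%

7.6%


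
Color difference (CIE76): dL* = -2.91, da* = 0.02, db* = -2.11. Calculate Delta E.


Formula: Delta E = sqrt(dL*^2 + da*^2 + db*^2)
Step 1: dL*^2 = (-2.91)^2 = 8.4681
Step 2: da*^2 = 0.02^2 = 0.0004
Step 3: db*^2 = (-2.11)^2 = 4.4521
Step 4: Sum = 8.4681 + 0.0004 + 4.4521 = 12.9206
Step 5: Delta E = sqrt(12.9206) = 3.59

3.59 Delta E


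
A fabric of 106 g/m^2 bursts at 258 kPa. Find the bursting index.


Formula: Bursting Index = Bursting Strength / Fabric GSM
BI = 258 kPa / 106 g/m^2
BI = 2.434 kPa/(g/m^2)

2.434 kPa/(g/m^2)


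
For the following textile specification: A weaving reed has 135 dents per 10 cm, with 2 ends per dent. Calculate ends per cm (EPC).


Formula: EPC = (dents per 10 cm * ends per dent) / 10
Step 1: Total ends per 10 cm = 135 * 2 = 270
Step 2: EPC = 270 / 10 = 27.0 ends/cm

27.0 ends/cm


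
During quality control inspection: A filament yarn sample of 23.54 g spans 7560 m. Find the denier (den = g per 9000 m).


Formula: den = (mass_g / length_m) * 9000
Substituting: den = (23.54 / 7560) * 9000
Intermediate: 23.54 / 7560 = 0.00311376 g/m
den = 0.00311376 * 9000 = 28.0 denier

28.0 denier


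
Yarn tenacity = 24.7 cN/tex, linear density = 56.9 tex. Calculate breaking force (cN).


Formula: Breaking force = Tenacity * Linear density
F = 24.7 cN/tex * 56.9 tex
F = 1405.43 cN

1405.43 cN


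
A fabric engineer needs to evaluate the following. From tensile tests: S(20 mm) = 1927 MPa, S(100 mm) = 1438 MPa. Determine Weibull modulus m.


Formula: m = ln(L1/L2) / ln(S2/S1)
Step 1: ln(L1/L2) = ln(20/100) = -1.60944
Step 2: S2/S1 = 1438/1927 = 0.74624
Step 3: ln(S2/S1) = ln(0.74624) = -0.29271
Step 4: m = -1.60944 / -0.29271 = 5.50

5.50 (Weibull m)


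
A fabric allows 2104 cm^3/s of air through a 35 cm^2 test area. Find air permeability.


Formula: Air Permeability = Airflow / Test Area
AP = 2104 cm^3/s / 35 cm^2
AP = 60.1 cm^3/s/cm^2

60.1 cm^3/s/cm^2


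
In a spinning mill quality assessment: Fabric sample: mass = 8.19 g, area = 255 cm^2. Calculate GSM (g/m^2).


Formula: GSM = mass_g / area_m2
Step 1: Convert area: 255 cm^2 = 255 / 10000 = 0.0255 m^2
Step 2: GSM = 8.19 g / 0.0255 m^2 = 321.2 g/m^2

321.2 g/m^2


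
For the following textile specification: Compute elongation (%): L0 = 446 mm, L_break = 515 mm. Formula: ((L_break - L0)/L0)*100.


Formula: Elongation (%) = ((L_break - L0) / L0) * 100
Step 1: Extension = 515 - 446 = 69 mm
Step 2: Elongation = (69 / 446) * 100
Step 3: Elongation = 0.154709 * 100 = 15.4709% ≈ 15.5%

15.5%


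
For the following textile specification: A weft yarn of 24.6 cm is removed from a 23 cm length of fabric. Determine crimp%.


Formula: Crimp% = ((L_yarn - L_fabric) / L_fabric) * 100
Step 1: Extension = 24.6 - 23 = 1.6 cm
Step 2: Crimp% = (1.6 / 23) * 100
Step 3: Crimp% = 0.069565 * 100 = 6.9565% ≈ 7.0%

7.0%


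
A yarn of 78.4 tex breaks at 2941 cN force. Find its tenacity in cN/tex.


Formula: Tenacity = Breaking force / Linear density
Tenacity = 2941 cN / 78.4 tex
Tenacity = 37.51 cN/tex

37.51 cN/tex


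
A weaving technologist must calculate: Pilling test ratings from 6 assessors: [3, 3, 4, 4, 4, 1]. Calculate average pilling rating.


Formula: Mean = sum / count
Sum = 3 + 3 + 4 + 4 + 4 + 1 = 19
Mean = 19 / 6 = 3.2

3.2


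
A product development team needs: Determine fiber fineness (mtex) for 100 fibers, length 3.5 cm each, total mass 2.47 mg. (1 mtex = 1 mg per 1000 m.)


Formula: fineness (mtex) = mass (mg) / total length (km) = (mass_mg / total_length_m) * 1000
Step 1: Convert fiber length: 3.5 cm = 0.035 m
Step 2: Total fiber length = 100 * 0.035 = 3.5 m
Step 3: Linear density = 2.47 mg / 3.5 m = 0.7057 mg/m
Step 4: fineness = 0.7057 * 1000 = 705.7 mtex

705.7 mtex


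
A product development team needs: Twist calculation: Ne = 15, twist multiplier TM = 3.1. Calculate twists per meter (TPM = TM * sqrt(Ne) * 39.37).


Formula: TPM = TM * sqrt(Ne) * 39.37
Step 1: sqrt(Ne) = sqrt(15) = 3.873
Step 2: TM * sqrt(Ne) = 3.1 * 3.873 = 12.0063
Step 3: TPM = 12.0063 * 39.37 = 473 twists/m

473 twists/m


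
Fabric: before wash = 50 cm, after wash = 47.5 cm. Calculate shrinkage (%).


Formula: Shrinkage% = ((L_before - L_after) / L_before) * 100
Step 1: Shrinkage = 50 - 47.5 = 2.5 cm
Step 2: Shrinkage% = (2.5 / 50) * 100
Step 3: Shrinkage% = 0.05 * 100 = 5.0%

5.0%


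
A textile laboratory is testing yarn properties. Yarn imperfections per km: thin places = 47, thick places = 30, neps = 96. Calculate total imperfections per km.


Formula: Total = thin places + thick places + neps
Total = 47 + 30 + 96
Total = 173 imperfections/km

173 imperfections/km


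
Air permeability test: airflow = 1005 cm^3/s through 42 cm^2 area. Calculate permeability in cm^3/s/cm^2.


Formula: Air Permeability = Airflow / Test Area
AP = 1005 cm^3/s / 42 cm^2
AP = 23.9 cm^3/s/cm^2

23.9 cm^3/s/cm^2


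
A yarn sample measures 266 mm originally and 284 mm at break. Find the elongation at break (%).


Formula: Elongation (%) = ((L_break - L0) / L0) * 100
Step 1: Extension = 284 - 266 = 18 mm
Step 2: Elongation = (18 / 266) * 100
Step 3: Elongation = 0.067669 * 100 = 6.7669% ≈ 6.8%

6.8%


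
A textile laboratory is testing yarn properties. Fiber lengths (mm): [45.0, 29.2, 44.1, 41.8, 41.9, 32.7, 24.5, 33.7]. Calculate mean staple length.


Formula: Mean = sum of lengths / count
Sum = 45.0 + 29.2 + 44.1 + 41.8 + 41.9 + 32.7 + 24.5 + 33.7
Sum = 292.9 mm
Mean = 292.9 / 8 = 36.61 mm

36.61 mm


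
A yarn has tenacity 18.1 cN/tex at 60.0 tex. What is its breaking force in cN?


Formula: Breaking force = Tenacity * Linear density
F = 18.1 cN/tex * 60.0 tex
F = 1086.00 cN

1086.00 cN


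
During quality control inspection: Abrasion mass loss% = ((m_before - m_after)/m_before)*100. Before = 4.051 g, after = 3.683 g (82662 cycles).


Formula: Mass loss% = ((m_before - m_after) / m_before) * 100
Step 1: Mass loss = 4.051 - 3.683 = 0.368 g
Step 2: Ratio = 0.368 / 4.051 = 0.0908418
Step 3: Mass loss% = 0.0908418 * 100 = 9.08418% ≈ 9.08%

9.08%


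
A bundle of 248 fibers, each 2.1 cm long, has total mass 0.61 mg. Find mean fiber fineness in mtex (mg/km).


Formula: fineness (mtex) = mass (mg) / total length (km) = (mass_mg / total_length_m) * 1000
Step 1: Convert fiber length: 2.1 cm = 0.021 m
Step 2: Total fiber length = 248 * 0.021 = 5.208 m
Step 3: Linear density = 0.61 mg / 5.208 m = 0.1171 mg/m
Step 4: fineness = 0.1171 * 1000 = 117.1 mtex

117.1 mtex


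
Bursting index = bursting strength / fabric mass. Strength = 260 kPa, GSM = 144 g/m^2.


Formula: Bursting Index = Bursting Strength / Fabric GSM
BI = 260 kPa / 144 g/m^2
BI = 1.806 kPa/(g/m^2)

1.806 kPa/(g/m^2)


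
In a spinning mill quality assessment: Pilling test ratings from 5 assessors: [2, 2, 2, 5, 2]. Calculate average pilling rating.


Formula: Mean = sum / count
Sum = 2 + 2 + 2 + 5 + 2 = 13
Mean = 13 / 5 = 2.6

2.6


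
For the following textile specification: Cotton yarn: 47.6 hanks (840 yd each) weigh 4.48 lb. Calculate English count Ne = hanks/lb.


Formula: Ne = hanks / mass_lb
Substituting: Ne = 47.6 / 4.48
Ne = 10.6

10.6 Ne


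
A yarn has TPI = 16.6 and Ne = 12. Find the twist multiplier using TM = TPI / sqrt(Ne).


Formula: TM = TPI / sqrt(Ne)
Step 1: sqrt(Ne) = sqrt(12) = 3.4641
Step 2: TM = 16.6 / 3.4641 = 4.79

4.79 TM


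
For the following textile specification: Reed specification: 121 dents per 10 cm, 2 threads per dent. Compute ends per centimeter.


Formula: EPC = (dents per 10 cm * ends per dent) / 10
Step 1: Total ends per 10 cm = 121 * 2 = 242
Step 2: EPC = 242 / 10 = 24.2 ends/cm

24.2 ends/cm


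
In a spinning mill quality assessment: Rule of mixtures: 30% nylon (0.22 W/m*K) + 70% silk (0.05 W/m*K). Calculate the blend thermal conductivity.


Formula: Blend property = (fraction_A * property_A) + (fraction_B * property_B)
Step 1: Contribution A = 30/100 * 0.22 W/m*K = 0.066 W/m*K
Step 2: Contribution B = 70/100 * 0.05 W/m*K = 0.035 W/m*K
Step 3: Blend thermal conductivity = 0.066 + 0.035 = 0.101 W/m*K

0.101 W/m*K


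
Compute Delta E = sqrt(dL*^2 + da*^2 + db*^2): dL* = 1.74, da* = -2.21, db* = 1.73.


Formula: Delta E = sqrt(dL*^2 + da*^2 + db*^2)
Step 1: dL*^2 = 1.74^2 = 3.0276
Step 2: da*^2 = (-2.21)^2 = 4.8841
Step 3: db*^2 = 1.73^2 = 2.9929
Step 4: Sum = 3.0276 + 4.8841 + 2.9929 = 10.9046
Step 5: Delta E = sqrt(10.9046) = 3.3

3.3 Delta E


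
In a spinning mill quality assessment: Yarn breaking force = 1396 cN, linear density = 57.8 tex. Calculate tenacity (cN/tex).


Formula: Tenacity = Breaking force / Linear density
Tenacity = 1396 cN / 57.8 tex
Tenacity = 24.15 cN/tex

24.15 cN/tex


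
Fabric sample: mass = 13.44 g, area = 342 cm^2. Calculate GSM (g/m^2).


Formula: GSM = mass_g / area_m2
Step 1: Convert area: 342 cm^2 = 342 / 10000 = 0.0342 m^2
Step 2: GSM = 13.44 g / 0.0342 m^2 = 393.0 g/m^2

393.0 g/m^2


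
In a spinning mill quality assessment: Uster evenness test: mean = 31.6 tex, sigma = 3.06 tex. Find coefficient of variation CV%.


Formula: CV% = (standard deviation / mean) * 100
Step 1: Ratio = 3.06 / 31.6 = 0.096835
Step 2: CV% = 0.096835 * 100 = 9.6835% ≈ 9.7%

9.7%


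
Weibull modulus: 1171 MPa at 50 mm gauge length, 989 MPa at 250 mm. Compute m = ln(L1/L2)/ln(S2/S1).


Formula: m = ln(L1/L2) / ln(S2/S1)
Step 1: ln(L1/L2) = ln(50/250) = -1.60944
Step 2: S2/S1 = 989/1171 = 0.84458
Step 3: ln(S2/S1) = ln(0.84458) = -0.16892
Step 4: m = -1.60944 / -0.16892 = 9.53

9.53 (Weibull m)


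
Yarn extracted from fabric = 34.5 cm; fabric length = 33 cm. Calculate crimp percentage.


Formula: Crimp% = ((L_yarn - L_fabric) / L_fabric) * 100
Step 1: Extension = 34.5 - 33 = 1.5 cm
Step 2: Crimp% = (1.5 / 33) * 100
Step 3: Crimp% = 0.045455 * 100 = 4.5455% ≈ 4.5%

4.5%


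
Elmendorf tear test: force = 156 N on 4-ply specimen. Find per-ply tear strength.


Formula: Per-ply strength = Total force / Number of plies
Per-ply = 156 N / 4
Per-ply = 39 N

39 N


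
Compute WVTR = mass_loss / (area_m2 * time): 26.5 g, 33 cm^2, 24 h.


Formula: WVTR = mass_loss / (area * time)
Step 1: Convert area: 33 cm^2 = 0.0033 m^2
Step 2: WVTR = 26.5 g / (0.0033 m^2 * 24 h)
Step 3: WVTR = 26.5 / 0.0792 = 334.6 g/m^2/h

334.6 g/m^2/h


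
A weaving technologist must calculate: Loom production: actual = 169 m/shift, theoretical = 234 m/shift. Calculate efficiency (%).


Formula: Efficiency% = (Actual output / Theoretical output) * 100
Efficiency% = (169 / 234) * 100
Efficiency% = 0.722222 * 100 = 72.2222% ≈ 72.2%

72.2%


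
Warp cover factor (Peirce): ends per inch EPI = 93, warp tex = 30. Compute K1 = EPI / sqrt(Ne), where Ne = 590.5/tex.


Formula: K1 = EPI / sqrt(Ne), with Ne = 590.5 / tex_warp
Step 1: Ne = 590.5 / 30 = 19.683
Step 2: sqrt(Ne) = sqrt(19.683) = 4.4366
Step 3: K1 = 93 / 4.4366 = 21.0

21.0


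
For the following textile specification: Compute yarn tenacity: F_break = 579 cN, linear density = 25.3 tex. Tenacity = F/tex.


Formula: Tenacity = Breaking force / Linear density
Tenacity = 579 cN / 25.3 tex
Tenacity = 22.89 cN/tex

22.89 cN/tex


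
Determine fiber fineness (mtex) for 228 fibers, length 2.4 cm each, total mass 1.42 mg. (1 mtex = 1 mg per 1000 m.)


Formula: fineness (mtex) = mass (mg) / total length (km) = (mass_mg / total_length_m) * 1000
Step 1: Convert fiber length: 2.4 cm = 0.024 m
Step 2: Total fiber length = 228 * 0.024 = 5.472 m
Step 3: Linear density = 1.42 mg / 5.472 m = 0.2595 mg/m
Step 4: fineness = 0.2595 * 1000 = 259.5 mtex

259.5 mtex


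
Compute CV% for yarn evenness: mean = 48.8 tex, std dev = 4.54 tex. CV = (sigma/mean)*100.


Formula: CV% = (standard deviation / mean) * 100
Step 1: Ratio = 4.54 / 48.8 = 0.093033
Step 2: CV% = 0.093033 * 100 = 9.3033% ≈ 9.3%

9.3%


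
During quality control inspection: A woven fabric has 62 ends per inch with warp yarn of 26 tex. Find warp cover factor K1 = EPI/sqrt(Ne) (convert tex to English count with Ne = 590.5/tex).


Formula: K1 = EPI / sqrt(Ne), with Ne = 590.5 / tex_warp
Step 1: Ne = 590.5 / 26 = 22.712
Step 2: sqrt(Ne) = sqrt(22.712) = 4.7657
Step 3: K1 = 62 / 4.7657 = 13.0

13.0


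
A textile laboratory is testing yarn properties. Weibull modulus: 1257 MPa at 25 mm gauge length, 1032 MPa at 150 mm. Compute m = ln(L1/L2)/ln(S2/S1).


Formula: m = ln(L1/L2) / ln(S2/S1)
Step 1: ln(L1/L2) = ln(25/150) = -1.79176
Step 2: S2/S1 = 1032/1257 = 0.821
Step 3: ln(S2/S1) = ln(0.821) = -0.19723
Step 4: m = -1.79176 / -0.19723 = 9.08

9.08 (Weibull m)


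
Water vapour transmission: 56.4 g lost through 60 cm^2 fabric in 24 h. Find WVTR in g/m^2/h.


Formula: WVTR = mass_loss / (area * time)
Step 1: Convert area: 60 cm^2 = 0.006 m^2
Step 2: WVTR = 56.4 g / (0.006 m^2 * 24 h)
Step 3: WVTR = 56.4 / 0.144 = 391.7 g/m^2/h

391.7 g/m^2/h


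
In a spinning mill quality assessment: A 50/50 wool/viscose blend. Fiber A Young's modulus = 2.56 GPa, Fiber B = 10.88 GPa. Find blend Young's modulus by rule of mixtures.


Formula: Blend property = (fraction_A * property_A) + (fraction_B * property_B)
Step 1: Contribution A = 50/100 * 2.56 GPa = 1.28 GPa
Step 2: Contribution B = 50/100 * 10.88 GPa = 5.44 GPa
Step 3: Blend Young's modulus = 1.28 + 5.44 = 6.72 GPa

6.72 GPa


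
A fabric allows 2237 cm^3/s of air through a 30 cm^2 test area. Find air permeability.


Formula: Air Permeability = Airflow / Test Area
AP = 2237 cm^3/s / 30 cm^2
AP = 74.6 cm^3/s/cm^2

74.6 cm^3/s/cm^2


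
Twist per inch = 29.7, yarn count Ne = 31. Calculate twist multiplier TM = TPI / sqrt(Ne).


Formula: TM = TPI / sqrt(Ne)
Step 1: sqrt(Ne) = sqrt(31) = 5.5678
Step 2: TM = 29.7 / 5.5678 = 5.33

5.33 TM


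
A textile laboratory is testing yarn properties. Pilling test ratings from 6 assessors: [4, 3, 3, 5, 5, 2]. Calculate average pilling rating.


Formula: Mean = sum / count
Sum = 4 + 3 + 3 + 5 + 5 + 2 = 22
Mean = 22 / 6 = 3.7

3.7


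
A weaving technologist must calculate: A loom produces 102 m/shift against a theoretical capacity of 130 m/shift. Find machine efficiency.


Formula: Efficiency% = (Actual output / Theoretical output) * 100
Efficiency% = (102 / 130) * 100
Efficiency% = 0.784615 * 100 = 78.4615% ≈ 78.5%

78.5%


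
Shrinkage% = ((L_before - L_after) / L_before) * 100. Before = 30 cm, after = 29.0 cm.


Formula: Shrinkage% = ((L_before - L_after) / L_before) * 100
Step 1: Shrinkage = 30 - 29.0 = 1.0 cm
Step 2: Shrinkage% = (1.0 / 30) * 100
Step 3: Shrinkage% = 0.033333 * 100 = 3.3333% ≈ 3.3%

3.3%


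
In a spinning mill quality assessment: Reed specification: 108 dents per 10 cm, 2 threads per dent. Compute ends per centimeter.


Formula: EPC = (dents per 10 cm * ends per dent) / 10
Step 1: Total ends per 10 cm = 108 * 2 = 216
Step 2: EPC = 216 / 10 = 21.6 ends/cm

21.6 ends/cm


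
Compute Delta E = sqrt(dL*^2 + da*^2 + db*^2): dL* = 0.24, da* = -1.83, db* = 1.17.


Formula: Delta E = sqrt(dL*^2 + da*^2 + db*^2)
Step 1: dL*^2 = 0.24^2 = 0.0576
Step 2: da*^2 = (-1.83)^2 = 3.3489
Step 3: db*^2 = 1.17^2 = 1.3689
Step 4: Sum = 0.0576 + 3.3489 + 1.3689 = 4.7754
Step 5: Delta E = sqrt(4.7754) = 2.19

2.19 Delta E


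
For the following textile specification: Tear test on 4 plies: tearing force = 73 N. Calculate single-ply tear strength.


Formula: Per-ply strength = Total force / Number of plies
Per-ply = 73 N / 4
Per-ply = 18.25 N

18.25 N


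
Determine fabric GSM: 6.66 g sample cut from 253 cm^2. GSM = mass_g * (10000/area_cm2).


Formula: GSM = mass_g / area_m2
Step 1: Convert area: 253 cm^2 = 253 / 10000 = 0.0253 m^2
Step 2: GSM = 6.66 g / 0.0253 m^2 = 263.2 g/m^2

263.2 g/m^2


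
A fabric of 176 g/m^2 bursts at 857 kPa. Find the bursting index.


Formula: Bursting Index = Bursting Strength / Fabric GSM
BI = 857 kPa / 176 g/m^2
BI = 4.869 kPa/(g/m^2)

4.869 kPa/(g/m^2)


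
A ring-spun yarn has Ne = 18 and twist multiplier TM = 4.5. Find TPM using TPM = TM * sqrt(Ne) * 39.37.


Formula: TPM = TM * sqrt(Ne) * 39.37
Step 1: sqrt(Ne) = sqrt(18) = 4.2426
Step 2: TM * sqrt(Ne) = 4.5 * 4.2426 = 19.0917
Step 3: TPM = 19.0917 * 39.37 = 752 twists/m

752 twists/m


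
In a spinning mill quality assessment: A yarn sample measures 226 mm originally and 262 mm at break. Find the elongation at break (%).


Formula: Elongation (%) = ((L_break - L0) / L0) * 100
Step 1: Extension = 262 - 226 = 36 mm
Step 2: Elongation = (36 / 226) * 100
Step 3: Elongation = 0.159292 * 100 = 15.9292% ≈ 15.9%

15.9%


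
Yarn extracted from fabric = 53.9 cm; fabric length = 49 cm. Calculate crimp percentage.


Formula: Crimp% = ((L_yarn - L_fabric) / L_fabric) * 100
Step 1: Extension = 53.9 - 49 = 4.9 cm
Step 2: Crimp% = (4.9 / 49) * 100
Step 3: Crimp% = 0.1 * 100 = 10.0%

10.0%


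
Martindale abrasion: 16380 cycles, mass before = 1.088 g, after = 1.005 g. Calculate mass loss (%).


Formula: Mass loss% = ((m_before - m_after) / m_before) * 100
Step 1: Mass loss = 1.088 - 1.005 = 0.083 g
Step 2: Ratio = 0.083 / 1.088 = 0.0762868
Step 3: Mass loss% = 0.0762868 * 100 = 7.62868% ≈ 7.63%

7.63%


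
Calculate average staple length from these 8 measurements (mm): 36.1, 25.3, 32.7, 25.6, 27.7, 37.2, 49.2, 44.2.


Formula: Mean = sum of lengths / count
Sum = 36.1 + 25.3 + 32.7 + 25.6 + 27.7 + 37.2 + 49.2 + 44.2
Sum = 278.0 mm
Mean = 278.0 / 8 = 34.75 mm

34.75 mm


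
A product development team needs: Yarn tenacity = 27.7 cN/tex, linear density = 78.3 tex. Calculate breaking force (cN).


Formula: Breaking force = Tenacity * Linear density
F = 27.7 cN/tex * 78.3 tex
F = 2168.91 cN

2168.91 cN


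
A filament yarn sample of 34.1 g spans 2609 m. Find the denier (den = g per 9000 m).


Formula: den = (mass_g / length_m) * 9000
Substituting: den = (34.1 / 2609) * 9000
Intermediate: 34.1 / 2609 = 0.01307014 g/m
den = 0.01307014 * 9000 = 117.6 denier

117.6 denier


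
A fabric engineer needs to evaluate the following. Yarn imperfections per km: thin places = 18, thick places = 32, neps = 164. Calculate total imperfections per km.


Formula: Total = thin places + thick places + neps
Total = 18 + 32 + 164
Total = 214 imperfections/km

214 imperfections/km


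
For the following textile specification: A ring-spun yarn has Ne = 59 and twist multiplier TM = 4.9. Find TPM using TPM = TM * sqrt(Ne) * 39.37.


Formula: TPM = TM * sqrt(Ne) * 39.37
Step 1: sqrt(Ne) = sqrt(59) = 7.6811
Step 2: TM * sqrt(Ne) = 4.9 * 7.6811 = 37.6374
Step 3: TPM = 37.6374 * 39.37 = 1482 twists/m

1482 twists/m


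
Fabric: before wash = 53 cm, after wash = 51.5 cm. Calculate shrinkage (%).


Formula: Shrinkage% = ((L_before - L_after) / L_before) * 100
Step 1: Shrinkage = 53 - 51.5 = 1.5 cm
Step 2: Shrinkage% = (1.5 / 53) * 100
Step 3: Shrinkage% = 0.028302 * 100 = 2.8302% ≈ 2.8%

2.8%


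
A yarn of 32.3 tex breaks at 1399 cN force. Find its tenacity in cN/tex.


Formula: Tenacity = Breaking force / Linear density
Tenacity = 1399 cN / 32.3 tex
Tenacity = 43.31 cN/tex

43.31 cN/tex


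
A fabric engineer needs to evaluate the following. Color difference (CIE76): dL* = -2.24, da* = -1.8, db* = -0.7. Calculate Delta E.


Formula: Delta E = sqrt(dL*^2 + da*^2 + db*^2)
Step 1: dL*^2 = (-2.24)^2 = 5.0176
Step 2: da*^2 = (-1.8)^2 = 3.24
Step 3: db*^2 = (-0.7)^2 = 0.49
Step 4: Sum = 5.0176 + 3.24 + 0.49 = 8.7476
Step 5: Delta E = sqrt(8.7476) = 2.96

2.96 Delta E


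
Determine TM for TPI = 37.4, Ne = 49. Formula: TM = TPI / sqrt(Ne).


Formula: TM = TPI / sqrt(Ne)
Step 1: sqrt(Ne) = sqrt(49) = 7
Step 2: TM = 37.4 / 7 = 5.34

5.34 TM


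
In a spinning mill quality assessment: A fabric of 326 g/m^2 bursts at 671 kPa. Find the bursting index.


Formula: Bursting Index = Bursting Strength / Fabric GSM
BI = 671 kPa / 326 g/m^2
BI = 2.058 kPa/(g/m^2)

2.058 kPa/(g/m^2)


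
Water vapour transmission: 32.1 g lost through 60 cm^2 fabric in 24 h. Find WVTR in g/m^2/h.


Formula: WVTR = mass_loss / (area * time)
Step 1: Convert area: 60 cm^2 = 0.006 m^2
Step 2: WVTR = 32.1 g / (0.006 m^2 * 24 h)
Step 3: WVTR = 32.1 / 0.144 = 222.9 g/m^2/h

222.9 g/m^2/h


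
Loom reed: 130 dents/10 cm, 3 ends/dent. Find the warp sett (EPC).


Formula: EPC = (dents per 10 cm * ends per dent) / 10
Step 1: Total ends per 10 cm = 130 * 3 = 390
Step 2: EPC = 390 / 10 = 39.0 ends/cm

39.0 ends/cm


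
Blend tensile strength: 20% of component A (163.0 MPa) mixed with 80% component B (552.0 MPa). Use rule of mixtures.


Formula: Blend property = (fraction_A * property_A) + (fraction_B * property_B)
Step 1: Contribution A = 20/100 * 163.0 MPa = 32.6 MPa
Step 2: Contribution B = 80/100 * 552.0 MPa = 441.6 MPa
Step 3: Blend tensile strength = 32.6 + 441.6 = 474.2 MPa

474.2 MPa


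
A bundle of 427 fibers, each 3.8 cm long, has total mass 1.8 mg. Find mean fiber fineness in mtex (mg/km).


Formula: fineness (mtex) = mass (mg) / total length (km) = (mass_mg / total_length_m) * 1000
Step 1: Convert fiber length: 3.8 cm = 0.038 m
Step 2: Total fiber length = 427 * 0.038 = 16.226 m
Step 3: Linear density = 1.8 mg / 16.226 m = 0.1109 mg/m
Step 4: fineness = 0.1109 * 1000 = 110.9 mtex

110.9 mtex


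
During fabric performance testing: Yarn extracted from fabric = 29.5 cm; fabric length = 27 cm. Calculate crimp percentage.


Formula: Crimp% = ((L_yarn - L_fabric) / L_fabric) * 100
Step 1: Extension = 29.5 - 27 = 2.5 cm
Step 2: Crimp% = (2.5 / 27) * 100
Step 3: Crimp% = 0.092593 * 100 = 9.2593% ≈ 9.3%

9.3%


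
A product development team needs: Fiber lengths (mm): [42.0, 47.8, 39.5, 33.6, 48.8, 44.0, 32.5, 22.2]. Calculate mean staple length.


Formula: Mean = sum of lengths / count
Sum = 42.0 + 47.8 + 39.5 + 33.6 + 48.8 + 44.0 + 32.5 + 22.2
Sum = 310.4 mm
Mean = 310.4 / 8 = 38.80 mm

38.80 mm


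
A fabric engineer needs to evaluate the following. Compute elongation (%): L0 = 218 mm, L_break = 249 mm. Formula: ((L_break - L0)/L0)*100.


Formula: Elongation (%) = ((L_break - L0) / L0) * 100
Step 1: Extension = 249 - 218 = 31 mm
Step 2: Elongation = (31 / 218) * 100
Step 3: Elongation = 0.142202 * 100 = 14.2202% ≈ 14.2%

14.2%


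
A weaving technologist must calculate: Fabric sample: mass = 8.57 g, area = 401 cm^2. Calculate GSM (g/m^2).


Formula: GSM = mass_g / area_m2
Step 1: Convert area: 401 cm^2 = 401 / 10000 = 0.0401 m^2
Step 2: GSM = 8.57 g / 0.0401 m^2 = 213.7 g/m^2

213.7 g/m^2


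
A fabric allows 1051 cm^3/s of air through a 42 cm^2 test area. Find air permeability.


Formula: Air Permeability = Airflow / Test Area
AP = 1051 cm^3/s / 42 cm^2
AP = 25.0 cm^3/s/cm^2

25.0 cm^3/s/cm^2


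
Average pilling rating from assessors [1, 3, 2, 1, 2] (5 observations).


Formula: Mean = sum / count
Sum = 1 + 3 + 2 + 1 + 2 = 9
Mean = 9 / 5 = 1.8

1.8


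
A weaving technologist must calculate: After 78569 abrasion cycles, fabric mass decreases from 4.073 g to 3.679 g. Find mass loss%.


Formula: Mass loss% = ((m_before - m_after) / m_before) * 100
Step 1: Mass loss = 4.073 - 3.679 = 0.394 g
Step 2: Ratio = 0.394 / 4.073 = 0.0967346
Step 3: Mass loss% = 0.0967346 * 100 = 9.67346% ≈ 9.67%

9.67%


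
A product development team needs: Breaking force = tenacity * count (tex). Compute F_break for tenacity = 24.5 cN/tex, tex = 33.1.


Formula: Breaking force = Tenacity * Linear density
F = 24.5 cN/tex * 33.1 tex
F = 810.95 cN

810.95 cN


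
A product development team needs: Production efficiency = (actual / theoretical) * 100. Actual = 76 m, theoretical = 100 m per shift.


Formula: Efficiency% = (Actual output / Theoretical output) * 100
Efficiency% = (76 / 100) * 100
Efficiency% = 0.76 * 100 = 76.0%

76.0%


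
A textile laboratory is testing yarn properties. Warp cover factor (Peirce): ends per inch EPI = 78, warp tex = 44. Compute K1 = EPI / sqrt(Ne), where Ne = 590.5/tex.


Formula: K1 = EPI / sqrt(Ne), with Ne = 590.5 / tex_warp
Step 1: Ne = 590.5 / 44 = 13.42
Step 2: sqrt(Ne) = sqrt(13.42) = 3.6633
Step 3: K1 = 78 / 3.6633 = 21.3

21.3


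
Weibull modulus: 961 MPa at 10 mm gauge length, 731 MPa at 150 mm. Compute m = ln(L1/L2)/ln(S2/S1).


Formula: m = ln(L1/L2) / ln(S2/S1)
Step 1: ln(L1/L2) = ln(10/150) = -2.70805
Step 2: S2/S1 = 731/961 = 0.76067
Step 3: ln(S2/S1) = ln(0.76067) = -0.27356
Step 4: m = -2.70805 / -0.27356 = 9.90

9.90 (Weibull m)


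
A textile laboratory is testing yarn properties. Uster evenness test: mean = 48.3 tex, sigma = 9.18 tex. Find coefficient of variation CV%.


Formula: CV% = (standard deviation / mean) * 100
Step 1: Ratio = 9.18 / 48.3 = 0.190062
Step 2: CV% = 0.190062 * 100 = 19.0062% ≈ 19.0%

19.0%


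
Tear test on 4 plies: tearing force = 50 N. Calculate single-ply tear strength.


Formula: Per-ply strength = Total force / Number of plies
Per-ply = 50 N / 4
Per-ply = 12.5 N

12.5 N


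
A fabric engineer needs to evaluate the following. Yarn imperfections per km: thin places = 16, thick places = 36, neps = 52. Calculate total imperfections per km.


Formula: Total = thin places + thick places + neps
Total = 16 + 36 + 52
Total = 104 imperfections/km

104 imperfections/km


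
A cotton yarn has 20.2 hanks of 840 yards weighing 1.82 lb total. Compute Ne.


Formula: Ne = hanks / mass_lb
Substituting: Ne = 20.2 / 1.82
Ne = 11.1

11.1 Ne


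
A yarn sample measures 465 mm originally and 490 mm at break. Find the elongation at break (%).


Formula: Elongation (%) = ((L_break - L0) / L0) * 100
Step 1: Extension = 490 - 465 = 25 mm
Step 2: Elongation = (25 / 465) * 100
Step 3: Elongation = 0.053763 * 100 = 5.3763% ≈ 5.4%

5.4%
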